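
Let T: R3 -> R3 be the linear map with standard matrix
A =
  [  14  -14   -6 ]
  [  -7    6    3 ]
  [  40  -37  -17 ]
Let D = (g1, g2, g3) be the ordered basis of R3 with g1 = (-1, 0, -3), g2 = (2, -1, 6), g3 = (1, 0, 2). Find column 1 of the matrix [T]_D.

(1, 2, 1)

Compute T(g1) = A g1 = (4, -2, 11) in standard coordinates.
Then write this in D-coordinates: solve for y in y_1 g1 + ... + y_3 g3 = (4, -2, 11).
This gives y = (1, 2, 1), which is column 1 of [T]_D.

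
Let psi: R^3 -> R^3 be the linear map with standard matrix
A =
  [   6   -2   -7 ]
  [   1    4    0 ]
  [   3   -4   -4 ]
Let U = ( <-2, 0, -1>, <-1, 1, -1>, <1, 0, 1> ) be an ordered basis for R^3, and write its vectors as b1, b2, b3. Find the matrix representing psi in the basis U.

[[3, -2, 0], [-2, 3, 1], [-1, -2, 0]]

The j-th column of [psi]_U is [psi(bj)]_U.
psi(b1) = A b1 = <-5, -2, -2> = 3b1 - 2b2 - b3, so column 1 is <3, -2, -1>.
Repeating for b2, b3 and assembling the columns gives [[3, -2, 0], [-2, 3, 1], [-1, -2, 0]].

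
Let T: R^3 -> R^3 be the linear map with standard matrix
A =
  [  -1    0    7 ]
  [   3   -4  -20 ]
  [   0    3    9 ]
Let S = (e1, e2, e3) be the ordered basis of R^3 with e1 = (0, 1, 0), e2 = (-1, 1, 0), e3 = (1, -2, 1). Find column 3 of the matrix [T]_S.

Compute T(e3) = A e3 = (6, -9, 3) in standard coordinates.
Then write this in S-coordinates: solve for y in y_1 e1 + ... + y_3 e3 = (6, -9, 3).
This gives y = (0, -3, 3), which is column 3 of [T]_S.

(0, -3, 3)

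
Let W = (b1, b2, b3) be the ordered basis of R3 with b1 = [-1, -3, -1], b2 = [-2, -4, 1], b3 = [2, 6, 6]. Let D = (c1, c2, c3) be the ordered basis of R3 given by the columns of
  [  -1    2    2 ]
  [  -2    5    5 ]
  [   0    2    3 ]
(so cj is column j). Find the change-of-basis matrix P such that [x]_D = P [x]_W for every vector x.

Take x = bj: its W-coordinates are the j-th standard unit vector, so P e_j — column j of P — equals [bj]_D.
b1 = -c1 - 2c2 + c3, giving column 1 = [-1, -2, 1]; repeating for each j gives P = [[-1, 2, 2], [-2, -1, 0], [1, 1, 2]].

[[-1, 2, 2], [-2, -1, 0], [1, 1, 2]]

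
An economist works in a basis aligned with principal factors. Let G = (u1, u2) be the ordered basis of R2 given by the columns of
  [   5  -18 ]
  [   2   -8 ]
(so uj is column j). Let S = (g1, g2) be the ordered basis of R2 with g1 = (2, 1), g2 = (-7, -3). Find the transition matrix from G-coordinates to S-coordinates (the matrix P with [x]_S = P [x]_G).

[[-1, -2], [-1, 2]]

Column j of P is [uj]_S, since P maps G-coordinates to S-coordinates.
Expressing u1 in S: u1 = -g1 - g2, so column 1 of P is (-1, -1).
Doing the same for each uj gives P = [[-1, -2], [-1, 2]].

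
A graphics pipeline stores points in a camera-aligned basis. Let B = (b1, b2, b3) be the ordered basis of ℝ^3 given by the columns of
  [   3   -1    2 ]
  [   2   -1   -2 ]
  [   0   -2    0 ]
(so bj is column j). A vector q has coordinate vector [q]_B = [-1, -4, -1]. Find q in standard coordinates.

[-1, 4, 8]

q = M [q]_B, where M has columns b1, ..., b3.
Carrying out the matrix-vector product, q = [-1, 4, 8].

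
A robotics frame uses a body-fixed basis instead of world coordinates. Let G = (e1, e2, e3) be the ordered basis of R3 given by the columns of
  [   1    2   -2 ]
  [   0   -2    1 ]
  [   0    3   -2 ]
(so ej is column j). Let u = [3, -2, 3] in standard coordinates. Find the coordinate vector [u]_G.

We seek scalars with c_1 e1 + ... + c_3 e3 = u; equivalently solve M c = u where the columns of M are e1, ..., e3.
Solving this 3x3 system gives c = (1, 1, 0).
Check: e1 + e2 + 0·e3 = [3, -2, 3].

[1, 1, 0]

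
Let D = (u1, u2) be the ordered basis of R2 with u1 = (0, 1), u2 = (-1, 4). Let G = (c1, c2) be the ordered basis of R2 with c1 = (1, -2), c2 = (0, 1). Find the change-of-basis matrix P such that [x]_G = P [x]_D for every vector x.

Column j of P is [uj]_G, since P maps D-coordinates to G-coordinates.
Expressing u1 in G: u1 = 0·c1 + c2, so column 1 of P is (0, 1).
Doing the same for each uj gives P = [[0, -1], [1, 2]].

[[0, -1], [1, 2]]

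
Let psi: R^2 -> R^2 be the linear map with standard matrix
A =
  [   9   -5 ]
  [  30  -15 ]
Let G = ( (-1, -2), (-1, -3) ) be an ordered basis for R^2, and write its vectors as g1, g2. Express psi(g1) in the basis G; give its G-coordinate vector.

Column 1 of [psi]_G is the G-coordinate vector of psi(g1).
In standard coordinates psi(g1) = A g1 = (1, 0).
Converting to G: (1, 0) = -3g1 + 2g2, so the coordinate vector is (-3, 2).

(-3, 2)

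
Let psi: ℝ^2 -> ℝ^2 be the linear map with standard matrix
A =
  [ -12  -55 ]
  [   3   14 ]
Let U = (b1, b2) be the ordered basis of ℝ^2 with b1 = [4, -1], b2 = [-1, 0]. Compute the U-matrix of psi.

[[2, 3], [1, 0]]

The j-th column of [psi]_U is [psi(bj)]_U.
psi(b1) = A b1 = [7, -2] = 2b1 + b2, so column 1 is [2, 1].
Repeating for b2 and assembling the columns gives [[2, 3], [1, 0]].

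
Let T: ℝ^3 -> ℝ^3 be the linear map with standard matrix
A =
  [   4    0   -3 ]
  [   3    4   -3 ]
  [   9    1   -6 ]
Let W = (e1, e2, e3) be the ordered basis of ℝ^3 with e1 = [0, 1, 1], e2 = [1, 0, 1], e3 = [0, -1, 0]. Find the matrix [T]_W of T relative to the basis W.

[[-2, 2, -1], [-3, 1, 0], [-3, 2, 3]]

Let P have columns e1, ..., e3. Then [T]_W = P^(-1) A P.
Here det P = -1, so P^(-1) is integer; computing A P first and then P^(-1)(A P) gives [[-2, 2, -1], [-3, 1, 0], [-3, 2, 3]].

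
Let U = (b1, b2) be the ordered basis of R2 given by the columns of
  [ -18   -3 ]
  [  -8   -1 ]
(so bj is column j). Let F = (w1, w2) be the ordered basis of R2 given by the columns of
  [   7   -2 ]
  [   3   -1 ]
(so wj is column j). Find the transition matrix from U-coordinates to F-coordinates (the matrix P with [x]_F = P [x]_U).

Take x = bj: its U-coordinates are the j-th standard unit vector, so P e_j — column j of P — equals [bj]_F.
b1 = -2w1 + 2w2, giving column 1 = [-2, 2]; repeating for each j gives P = [[-2, -1], [2, -2]].

[[-2, -1], [2, -2]]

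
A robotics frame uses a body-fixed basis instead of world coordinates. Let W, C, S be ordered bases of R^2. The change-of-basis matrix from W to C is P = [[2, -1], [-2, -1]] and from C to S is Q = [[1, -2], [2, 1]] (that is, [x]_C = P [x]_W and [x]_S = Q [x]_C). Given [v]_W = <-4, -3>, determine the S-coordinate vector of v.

Apply P to get C-coordinates <-5, 11>, then Q to get S-coordinates.
The result is [v]_S = <-27, 1>.

<-27, 1>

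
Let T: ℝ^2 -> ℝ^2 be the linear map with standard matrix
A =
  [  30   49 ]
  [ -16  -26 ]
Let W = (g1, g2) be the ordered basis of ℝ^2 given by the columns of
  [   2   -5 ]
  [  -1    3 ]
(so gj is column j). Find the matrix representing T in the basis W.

The j-th column of [T]_W is [T(gj)]_W.
T(g1) = A g1 = (11, -6) = 3g1 - g2, so column 1 is (3, -1).
Repeating for g2 and assembling the columns gives [[3, 1], [-1, 1]].

[[3, 1], [-1, 1]]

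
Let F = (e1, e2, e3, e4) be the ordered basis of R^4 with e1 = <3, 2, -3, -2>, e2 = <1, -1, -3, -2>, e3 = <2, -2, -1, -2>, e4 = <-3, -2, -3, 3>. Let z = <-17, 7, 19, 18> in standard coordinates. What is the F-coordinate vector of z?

We seek scalars with c_1 e1 + ... + c_4 e4 = z; equivalently solve M c = z where the columns of M are e1, ..., e4.
Solving this 4x4 system gives c = (-2, -3, -4, 0).
Check: -2e1 - 3e2 - 4e3 + 0·e4 = <-17, 7, 19, 18>.

<-2, -3, -4, 0>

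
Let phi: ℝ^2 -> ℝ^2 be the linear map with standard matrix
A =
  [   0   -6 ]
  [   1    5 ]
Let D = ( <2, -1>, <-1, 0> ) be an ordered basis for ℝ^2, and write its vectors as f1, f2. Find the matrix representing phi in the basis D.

[[3, 1], [0, 2]]

Let P have columns f1, f2. Then [phi]_D = P^(-1) A P.
Here det P = -1, so P^(-1) is integer; computing A P first and then P^(-1)(A P) gives [[3, 1], [0, 2]].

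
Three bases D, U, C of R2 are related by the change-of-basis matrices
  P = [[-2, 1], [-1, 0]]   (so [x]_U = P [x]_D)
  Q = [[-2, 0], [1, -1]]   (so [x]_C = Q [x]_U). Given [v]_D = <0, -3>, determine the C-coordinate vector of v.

First [v]_U = P [v]_D = <-3, 0>.
Then [v]_C = Q [v]_U = <6, -3>.

<6, -3>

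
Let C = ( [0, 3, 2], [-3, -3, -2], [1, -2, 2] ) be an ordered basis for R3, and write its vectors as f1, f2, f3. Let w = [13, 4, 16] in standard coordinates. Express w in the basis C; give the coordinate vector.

Write w = c_1 f1 + ... + c_3 f3 and solve for the c_i.
Gaussian elimination on [M | w] yields c = (1, -3, 4).
Check: f1 - 3f2 + 4f3 = [13, 4, 16].

[1, -3, 4]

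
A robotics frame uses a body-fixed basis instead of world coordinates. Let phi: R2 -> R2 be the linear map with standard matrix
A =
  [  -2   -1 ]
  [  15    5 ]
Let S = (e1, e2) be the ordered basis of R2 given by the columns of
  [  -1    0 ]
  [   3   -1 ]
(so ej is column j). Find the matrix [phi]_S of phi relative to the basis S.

Let P have columns e1, e2. Then [phi]_S = P^(-1) A P.
Here det P = 1, so P^(-1) is integer; computing A P first and then P^(-1)(A P) gives [[1, -1], [3, 2]].

[[1, -1], [3, 2]]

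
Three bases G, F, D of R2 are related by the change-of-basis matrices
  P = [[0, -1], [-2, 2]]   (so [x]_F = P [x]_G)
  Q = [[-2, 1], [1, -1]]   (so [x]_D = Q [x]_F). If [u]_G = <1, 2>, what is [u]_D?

Apply P to get F-coordinates <-2, 2>, then Q to get D-coordinates.
The result is [u]_D = <6, -4>.

<6, -4>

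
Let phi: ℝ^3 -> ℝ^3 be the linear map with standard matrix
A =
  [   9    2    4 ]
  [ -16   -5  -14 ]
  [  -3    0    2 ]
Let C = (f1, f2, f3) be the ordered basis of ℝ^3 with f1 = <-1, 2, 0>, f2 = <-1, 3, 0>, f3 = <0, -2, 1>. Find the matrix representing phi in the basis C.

With P the matrix whose columns are f1, ..., f3, [phi]_C = P^(-1) A P.
Column by column: phi(f1) = A f1 = <-5, 6, 3>; its C-coordinates <3, 2, 3> give column 1.
Continuing for each basis vector yields [phi]_C = [[3, 2, 0], [2, 1, 0], [3, 3, 2]].

[[3, 2, 0], [2, 1, 0], [3, 3, 2]]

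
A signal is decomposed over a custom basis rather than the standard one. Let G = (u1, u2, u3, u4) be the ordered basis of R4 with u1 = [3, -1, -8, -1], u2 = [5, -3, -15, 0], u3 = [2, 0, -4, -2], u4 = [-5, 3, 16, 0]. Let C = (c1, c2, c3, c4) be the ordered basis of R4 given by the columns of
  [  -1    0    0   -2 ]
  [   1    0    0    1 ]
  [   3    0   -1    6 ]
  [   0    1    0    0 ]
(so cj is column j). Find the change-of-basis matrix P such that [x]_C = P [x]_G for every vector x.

Take x = uj: its G-coordinates are the j-th standard unit vector, so P e_j — column j of P — equals [uj]_C.
u1 = c1 - c2 - c3 - 2c4, giving column 1 = [1, -1, -1, -2]; repeating for each j gives P = [[1, -1, 2, 1], [-1, 0, -2, 0], [-1, 0, -2, -1], [-2, -2, -2, 2]].

[[1, -1, 2, 1], [-1, 0, -2, 0], [-1, 0, -2, -1], [-2, -2, -2, 2]]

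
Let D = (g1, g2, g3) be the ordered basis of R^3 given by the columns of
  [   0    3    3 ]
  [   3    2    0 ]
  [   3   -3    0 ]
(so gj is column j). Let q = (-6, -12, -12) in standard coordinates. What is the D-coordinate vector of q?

[q]_D is the unique c with M c = q, where M has columns g1, ..., g3.
Row-reducing the augmented matrix [M | q] gives c = (-4, 0, -2).
Check: -4g1 + 0·g2 - 2g3 = (-6, -12, -12).

(-4, 0, -2)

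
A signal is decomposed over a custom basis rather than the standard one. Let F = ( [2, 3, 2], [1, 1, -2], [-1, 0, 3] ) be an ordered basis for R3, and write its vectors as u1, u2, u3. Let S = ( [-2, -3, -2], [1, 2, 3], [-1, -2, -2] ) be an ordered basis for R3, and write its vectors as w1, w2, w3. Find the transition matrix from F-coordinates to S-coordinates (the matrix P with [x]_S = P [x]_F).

Let M have columns uj and N have columns wj. Then for every x, N [x]_S = x = M [x]_F, so P = N^(-1) M.
Since det N = -1, N^(-1) has integer entries; multiplying gives P = [[-1, -1, 2], [0, -2, 1], [0, -1, -2]].

[[-1, -1, 2], [0, -2, 1], [0, -1, -2]]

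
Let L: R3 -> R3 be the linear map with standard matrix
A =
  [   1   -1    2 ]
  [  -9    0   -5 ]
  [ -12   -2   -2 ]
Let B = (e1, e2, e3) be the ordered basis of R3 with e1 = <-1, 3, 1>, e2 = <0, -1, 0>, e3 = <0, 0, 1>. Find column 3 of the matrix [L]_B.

Compute L(e3) = A e3 = <2, -5, -2> in standard coordinates.
Then write this in B-coordinates: solve for y in y_1 e1 + ... + y_3 e3 = <2, -5, -2>.
This gives y = <-2, -1, 0>, which is column 3 of [L]_B.

<-2, -1, 0>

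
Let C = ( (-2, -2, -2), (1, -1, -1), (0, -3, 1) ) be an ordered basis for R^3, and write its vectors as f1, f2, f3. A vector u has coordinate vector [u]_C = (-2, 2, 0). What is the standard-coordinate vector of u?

(6, 2, 2)

By definition u = -2f1 + 2f2 + 0·f3.
Summing componentwise gives (6, 2, 2).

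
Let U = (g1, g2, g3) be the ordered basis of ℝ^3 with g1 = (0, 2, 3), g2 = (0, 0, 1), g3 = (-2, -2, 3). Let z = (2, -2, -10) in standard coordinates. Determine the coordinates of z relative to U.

Write z = c_1 g1 + ... + c_3 g3 and solve for the c_i.
Row-reducing the augmented matrix [M | z] gives c = (-2, -1, -1).
Check: -2g1 - g2 - g3 = (2, -2, -10).

(-2, -1, -1)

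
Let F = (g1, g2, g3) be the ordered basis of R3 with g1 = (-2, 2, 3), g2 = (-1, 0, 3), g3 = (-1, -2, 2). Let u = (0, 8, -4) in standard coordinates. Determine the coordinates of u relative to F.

[u]_F is the unique c with M c = u, where M has columns g1, ..., g3.
Gaussian elimination on [M | u] yields c = (2, -2, -2).
Check: 2g1 - 2g2 - 2g3 = (0, 8, -4).

(2, -2, -2)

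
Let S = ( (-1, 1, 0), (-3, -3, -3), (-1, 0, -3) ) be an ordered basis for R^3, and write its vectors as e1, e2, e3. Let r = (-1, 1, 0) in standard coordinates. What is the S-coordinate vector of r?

(1, 0, 0)

[r]_S is the unique c with M c = r, where M has columns e1, ..., e3.
Solving this 3x3 system gives c = (1, 0, 0).
Check: e1 + 0·e2 + 0·e3 = (-1, 1, 0).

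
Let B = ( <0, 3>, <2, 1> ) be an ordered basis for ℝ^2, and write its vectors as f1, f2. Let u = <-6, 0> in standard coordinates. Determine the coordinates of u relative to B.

<1, -3>

[u]_B is the unique c with M c = u, where M has columns f1, f2.
System: 0c_1 + 2c_2 = -6, 3c_1 + c_2 = 0; solving gives c_1 = 1, c_2 = -3.
Check: f1 - 3f2 = <-6, 0>.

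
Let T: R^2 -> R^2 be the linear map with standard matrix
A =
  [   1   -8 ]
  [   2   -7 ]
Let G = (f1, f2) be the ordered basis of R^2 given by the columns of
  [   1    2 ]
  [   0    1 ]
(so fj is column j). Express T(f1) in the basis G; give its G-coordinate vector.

<-3, 2>

Column 1 of [T]_G is the G-coordinate vector of T(f1).
In standard coordinates T(f1) = A f1 = <1, 2>.
Converting to G: <1, 2> = -3f1 + 2f2, so the coordinate vector is <-3, 2>.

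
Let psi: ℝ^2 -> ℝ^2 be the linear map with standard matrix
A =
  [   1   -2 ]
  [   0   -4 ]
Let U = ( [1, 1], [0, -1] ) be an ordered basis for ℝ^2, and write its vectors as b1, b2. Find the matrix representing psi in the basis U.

[[-1, 2], [3, -2]]

Let P have columns b1, b2. Then [psi]_U = P^(-1) A P.
Here det P = -1, so P^(-1) is integer; computing A P first and then P^(-1)(A P) gives [[-1, 2], [3, -2]].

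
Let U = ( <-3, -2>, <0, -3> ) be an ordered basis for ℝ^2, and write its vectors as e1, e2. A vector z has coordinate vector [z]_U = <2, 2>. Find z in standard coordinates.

<-6, -10>

The coordinates say z = 2e1 + 2e2; adding the scaled basis vectors gives <-6, -10>.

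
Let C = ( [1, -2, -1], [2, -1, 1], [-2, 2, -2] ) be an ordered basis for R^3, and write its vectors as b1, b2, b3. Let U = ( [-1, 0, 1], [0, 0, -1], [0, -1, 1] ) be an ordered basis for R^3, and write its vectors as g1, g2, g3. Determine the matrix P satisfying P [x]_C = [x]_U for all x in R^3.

[[-1, -2, 2], [2, -2, 2], [2, 1, -2]]

Column j of P is [bj]_U, since P maps C-coordinates to U-coordinates.
Expressing b1 in U: b1 = -g1 + 2g2 + 2g3, so column 1 of P is [-1, 2, 2].
Doing the same for each bj gives P = [[-1, -2, 2], [2, -2, 2], [2, 1, -2]].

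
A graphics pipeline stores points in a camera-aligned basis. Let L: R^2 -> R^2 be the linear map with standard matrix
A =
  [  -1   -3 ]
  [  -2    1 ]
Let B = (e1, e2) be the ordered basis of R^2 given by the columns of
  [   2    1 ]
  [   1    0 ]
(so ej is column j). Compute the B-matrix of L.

The j-th column of [L]_B is [L(ej)]_B.
L(e1) = A e1 = <-5, -3> = -3e1 + e2, so column 1 is <-3, 1>.
Repeating for e2 and assembling the columns gives [[-3, -2], [1, 3]].

[[-3, -2], [1, 3]]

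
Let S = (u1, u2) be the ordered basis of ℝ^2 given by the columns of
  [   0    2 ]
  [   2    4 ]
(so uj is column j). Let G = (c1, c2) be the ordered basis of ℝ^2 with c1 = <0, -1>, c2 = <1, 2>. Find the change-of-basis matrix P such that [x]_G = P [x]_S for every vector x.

Let M have columns uj and N have columns cj. Then for every x, N [x]_G = x = M [x]_S, so P = N^(-1) M.
Since det N = 1, N^(-1) has integer entries; multiplying gives P = [[-2, 0], [0, 2]].

[[-2, 0], [0, 2]]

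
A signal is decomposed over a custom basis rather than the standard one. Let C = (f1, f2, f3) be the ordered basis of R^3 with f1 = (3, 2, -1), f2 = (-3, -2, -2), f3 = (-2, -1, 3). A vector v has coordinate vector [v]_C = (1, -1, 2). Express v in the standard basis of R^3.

By definition v = f1 - f2 + 2f3.
Summing componentwise gives (2, 2, 7).

(2, 2, 7)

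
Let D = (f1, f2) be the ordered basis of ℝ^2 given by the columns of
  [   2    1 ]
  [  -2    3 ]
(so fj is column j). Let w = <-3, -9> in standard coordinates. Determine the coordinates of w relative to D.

<0, -3>

We seek scalars with c_1 f1 + c_2 f2 = w; equivalently solve M c = w where the columns of M are f1, f2.
System: 2c_1 + c_2 = -3, -2c_1 + 3c_2 = -9; solving gives c_1 = 0, c_2 = -3.
Check: 0·f1 - 3f2 = <-3, -9>.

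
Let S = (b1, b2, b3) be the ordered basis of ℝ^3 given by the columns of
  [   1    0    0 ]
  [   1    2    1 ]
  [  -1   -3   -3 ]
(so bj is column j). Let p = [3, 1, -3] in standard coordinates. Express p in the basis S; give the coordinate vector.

[p]_S is the unique c with M c = p, where M has columns b1, ..., b3.
Solving this 3x3 system gives c = (3, -2, 2).
Check: 3b1 - 2b2 + 2b3 = [3, 1, -3].

[3, -2, 2]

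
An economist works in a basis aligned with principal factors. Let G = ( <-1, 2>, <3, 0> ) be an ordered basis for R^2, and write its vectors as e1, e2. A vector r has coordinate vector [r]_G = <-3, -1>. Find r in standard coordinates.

r = M [r]_G, where M has columns e1, e2.
Carrying out the matrix-vector product, r = <0, -6>.

<0, -6>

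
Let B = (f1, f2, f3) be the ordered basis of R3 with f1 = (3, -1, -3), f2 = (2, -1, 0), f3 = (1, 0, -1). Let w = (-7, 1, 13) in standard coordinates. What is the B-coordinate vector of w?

We seek scalars with c_1 f1 + ... + c_3 f3 = w; equivalently solve M c = w where the columns of M are f1, ..., f3.
Row-reducing the augmented matrix [M | w] gives c = (-4, 3, -1).
Check: -4f1 + 3f2 - f3 = (-7, 1, 13).

(-4, 3, -1)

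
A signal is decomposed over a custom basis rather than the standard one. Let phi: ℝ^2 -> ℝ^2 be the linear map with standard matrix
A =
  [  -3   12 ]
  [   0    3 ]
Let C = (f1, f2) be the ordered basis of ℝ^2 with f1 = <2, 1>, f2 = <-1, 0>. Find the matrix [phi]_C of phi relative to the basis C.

The j-th column of [phi]_C is [phi(fj)]_C.
phi(f1) = A f1 = <6, 3> = 3f1 + 0·f2, so column 1 is <3, 0>.
Repeating for f2 and assembling the columns gives [[3, 0], [0, -3]].

[[3, 0], [0, -3]]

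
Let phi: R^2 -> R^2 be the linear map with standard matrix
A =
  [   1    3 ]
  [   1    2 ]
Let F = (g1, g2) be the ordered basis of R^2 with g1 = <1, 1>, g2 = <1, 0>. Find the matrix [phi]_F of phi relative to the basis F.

With P the matrix whose columns are g1, g2, [phi]_F = P^(-1) A P.
Column by column: phi(g1) = A g1 = <4, 3>; its F-coordinates <3, 1> give column 1.
Continuing for each basis vector yields [phi]_F = [[3, 1], [1, 0]].

[[3, 1], [1, 0]]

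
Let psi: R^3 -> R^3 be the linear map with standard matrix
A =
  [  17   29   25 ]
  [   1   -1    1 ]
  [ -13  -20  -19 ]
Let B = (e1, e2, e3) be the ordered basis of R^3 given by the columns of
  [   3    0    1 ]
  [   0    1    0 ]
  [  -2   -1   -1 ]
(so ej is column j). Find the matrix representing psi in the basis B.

The j-th column of [psi]_B is [psi(ej)]_B.
psi(e1) = A e1 = (1, 1, -1) = e1 + e2 - 2e3, so column 1 is (1, 1, -2).
Repeating for e2, e3 and assembling the columns gives [[1, 1, -2], [1, -2, 0], [-2, 1, -2]].

[[1, 1, -2], [1, -2, 0], [-2, 1, -2]]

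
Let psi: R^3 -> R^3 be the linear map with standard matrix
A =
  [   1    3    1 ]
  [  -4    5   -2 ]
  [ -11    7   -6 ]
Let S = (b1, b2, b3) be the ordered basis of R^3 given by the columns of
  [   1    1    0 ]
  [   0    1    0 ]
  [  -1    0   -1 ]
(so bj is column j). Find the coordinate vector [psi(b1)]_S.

(2, -2, 3)

Column 1 of [psi]_S is the S-coordinate vector of psi(b1).
In standard coordinates psi(b1) = A b1 = (0, -2, -5).
Converting to S: (0, -2, -5) = 2b1 - 2b2 + 3b3, so the coordinate vector is (2, -2, 3).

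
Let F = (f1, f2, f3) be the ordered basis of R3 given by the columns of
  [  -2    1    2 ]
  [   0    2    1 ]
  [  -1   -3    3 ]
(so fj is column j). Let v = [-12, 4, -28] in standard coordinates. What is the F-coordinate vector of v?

We seek scalars with c_1 f1 + ... + c_3 f3 = v; equivalently solve M c = v where the columns of M are f1, ..., f3.
Solving this 3x3 system gives c = (4, 4, -4).
Check: 4f1 + 4f2 - 4f3 = [-12, 4, -28].

[4, 4, -4]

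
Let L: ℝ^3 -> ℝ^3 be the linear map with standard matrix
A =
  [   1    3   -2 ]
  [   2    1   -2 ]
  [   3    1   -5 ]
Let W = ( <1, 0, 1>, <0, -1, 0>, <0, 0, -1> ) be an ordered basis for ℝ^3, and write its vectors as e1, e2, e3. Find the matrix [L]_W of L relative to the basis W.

Let P have columns e1, ..., e3. Then [L]_W = P^(-1) A P.
Here det P = 1, so P^(-1) is integer; computing A P first and then P^(-1)(A P) gives [[-1, -3, 2], [0, 1, -2], [1, -2, -3]].

[[-1, -3, 2], [0, 1, -2], [1, -2, -3]]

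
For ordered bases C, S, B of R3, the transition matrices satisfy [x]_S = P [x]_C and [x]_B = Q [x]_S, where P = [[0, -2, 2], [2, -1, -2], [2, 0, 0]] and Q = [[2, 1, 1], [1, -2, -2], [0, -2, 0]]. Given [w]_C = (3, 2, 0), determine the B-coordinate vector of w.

(2, -24, -8)

Apply P to get S-coordinates (-4, 4, 6), then Q to get B-coordinates.
The result is [w]_B = (2, -24, -8).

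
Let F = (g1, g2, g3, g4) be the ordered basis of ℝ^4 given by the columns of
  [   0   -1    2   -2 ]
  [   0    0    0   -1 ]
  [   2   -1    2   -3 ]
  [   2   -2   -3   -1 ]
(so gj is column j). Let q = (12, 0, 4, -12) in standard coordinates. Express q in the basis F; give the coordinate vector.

We seek scalars with c_1 g1 + ... + c_4 g4 = q; equivalently solve M c = q where the columns of M are g1, ..., g4.
Solving this 4x4 system gives c = (-4, -4, 4, 0).
Check: -4g1 - 4g2 + 4g3 + 0·g4 = (12, 0, 4, -12).

(-4, -4, 4, 0)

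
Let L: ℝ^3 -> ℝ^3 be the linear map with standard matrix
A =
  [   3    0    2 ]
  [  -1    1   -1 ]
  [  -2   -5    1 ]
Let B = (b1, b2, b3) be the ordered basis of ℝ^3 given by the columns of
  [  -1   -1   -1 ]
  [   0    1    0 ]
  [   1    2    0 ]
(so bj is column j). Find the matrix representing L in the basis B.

[[3, -1, 0], [0, 0, 1], [-2, 0, 2]]

Let P have columns b1, ..., b3. Then [L]_B = P^(-1) A P.
Here det P = 1, so P^(-1) is integer; computing A P first and then P^(-1)(A P) gives [[3, -1, 0], [0, 0, 1], [-2, 0, 2]].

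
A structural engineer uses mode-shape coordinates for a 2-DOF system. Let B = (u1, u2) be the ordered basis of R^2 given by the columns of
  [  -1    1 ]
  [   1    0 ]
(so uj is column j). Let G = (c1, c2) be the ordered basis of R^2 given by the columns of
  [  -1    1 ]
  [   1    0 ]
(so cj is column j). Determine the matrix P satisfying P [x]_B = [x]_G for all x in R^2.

[[1, 0], [0, 1]]

Take x = uj: its B-coordinates are the j-th standard unit vector, so P e_j — column j of P — equals [uj]_G.
u1 = c1 + 0·c2, giving column 1 = <1, 0>; repeating for each j gives P = [[1, 0], [0, 1]].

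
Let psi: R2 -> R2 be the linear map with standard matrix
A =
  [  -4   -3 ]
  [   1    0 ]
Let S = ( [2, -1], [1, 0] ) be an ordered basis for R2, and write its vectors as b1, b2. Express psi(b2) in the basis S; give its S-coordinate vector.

Compute psi(b2) = A b2 = [-4, 1] in standard coordinates.
Then write this in S-coordinates: solve for y in y_1 b1 + y_2 b2 = [-4, 1].
This gives y = [-1, -2], which is column 2 of [psi]_S.

[-1, -2]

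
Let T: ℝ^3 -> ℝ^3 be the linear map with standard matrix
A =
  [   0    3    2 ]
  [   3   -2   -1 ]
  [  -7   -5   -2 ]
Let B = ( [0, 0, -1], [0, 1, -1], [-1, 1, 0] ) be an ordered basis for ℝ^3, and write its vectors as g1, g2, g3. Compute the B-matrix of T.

With P the matrix whose columns are g1, ..., g3, [T]_B = P^(-1) A P.
Column by column: T(g1) = A g1 = [-2, 1, 2]; its B-coordinates [-1, -1, 2] give column 1.
Continuing for each basis vector yields [T]_B = [[-1, 3, 0], [-1, 0, -2], [2, -1, -3]].

[[-1, 3, 0], [-1, 0, -2], [2, -1, -3]]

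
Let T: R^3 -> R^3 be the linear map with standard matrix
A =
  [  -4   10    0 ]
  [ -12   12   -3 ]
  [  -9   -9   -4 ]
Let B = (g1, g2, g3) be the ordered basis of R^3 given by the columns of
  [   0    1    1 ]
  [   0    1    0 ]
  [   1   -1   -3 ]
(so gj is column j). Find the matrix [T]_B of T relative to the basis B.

[[2, -2, -3], [-3, 3, -3], [3, 3, -1]]

Let P have columns g1, ..., g3. Then [T]_B = P^(-1) A P.
Here det P = -1, so P^(-1) is integer; computing A P first and then P^(-1)(A P) gives [[2, -2, -3], [-3, 3, -3], [3, 3, -1]].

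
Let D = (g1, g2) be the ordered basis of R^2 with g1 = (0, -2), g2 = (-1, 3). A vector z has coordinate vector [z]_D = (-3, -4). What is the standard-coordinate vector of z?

(4, -6)

The coordinates say z = -3g1 - 4g2; adding the scaled basis vectors gives (4, -6).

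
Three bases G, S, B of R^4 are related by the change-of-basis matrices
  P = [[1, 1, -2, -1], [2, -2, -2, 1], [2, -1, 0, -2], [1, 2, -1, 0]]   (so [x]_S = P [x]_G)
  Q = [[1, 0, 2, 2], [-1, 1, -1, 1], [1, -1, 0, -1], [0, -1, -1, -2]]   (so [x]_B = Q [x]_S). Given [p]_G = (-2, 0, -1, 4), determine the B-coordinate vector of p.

Apply P to get S-coordinates (-4, 2, -12, -1), then Q to get B-coordinates.
The result is [p]_B = (-30, 17, -5, 12).

(-30, 17, -5, 12)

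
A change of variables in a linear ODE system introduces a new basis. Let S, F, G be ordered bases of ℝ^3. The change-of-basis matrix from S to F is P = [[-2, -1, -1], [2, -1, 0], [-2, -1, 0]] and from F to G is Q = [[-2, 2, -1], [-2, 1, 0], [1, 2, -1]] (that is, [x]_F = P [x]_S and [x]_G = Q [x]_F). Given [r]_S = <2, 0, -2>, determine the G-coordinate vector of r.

First [r]_F = P [r]_S = <-2, 4, -4>.
Then [r]_G = Q [r]_F = <16, 8, 10>.

<16, 8, 10>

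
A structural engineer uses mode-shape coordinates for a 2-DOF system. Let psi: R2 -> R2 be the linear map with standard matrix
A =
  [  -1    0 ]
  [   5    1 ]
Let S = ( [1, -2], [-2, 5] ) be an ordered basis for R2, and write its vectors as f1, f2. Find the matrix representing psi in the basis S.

The j-th column of [psi]_S is [psi(fj)]_S.
psi(f1) = A f1 = [-1, 3] = f1 + f2, so column 1 is [1, 1].
Repeating for f2 and assembling the columns gives [[1, 0], [1, -1]].

[[1, 0], [1, -1]]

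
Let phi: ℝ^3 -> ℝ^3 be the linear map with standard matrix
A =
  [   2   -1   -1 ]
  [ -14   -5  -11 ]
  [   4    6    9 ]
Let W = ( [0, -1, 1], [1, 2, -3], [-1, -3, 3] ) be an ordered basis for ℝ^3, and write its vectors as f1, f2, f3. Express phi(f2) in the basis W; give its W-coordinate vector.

Column 2 of [phi]_W is the W-coordinate vector of phi(f2).
In standard coordinates phi(f2) = A f2 = [3, 9, -11].
Converting to W: [3, 9, -11] = -2f1 + 2f2 - f3, so the coordinate vector is [-2, 2, -1].

[-2, 2, -1]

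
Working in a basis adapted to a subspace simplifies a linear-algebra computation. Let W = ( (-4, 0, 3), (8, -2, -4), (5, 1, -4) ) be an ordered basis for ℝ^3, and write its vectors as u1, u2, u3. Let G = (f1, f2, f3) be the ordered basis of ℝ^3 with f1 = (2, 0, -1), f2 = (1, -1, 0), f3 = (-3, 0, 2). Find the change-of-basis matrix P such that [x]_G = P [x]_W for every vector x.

Column j of P is [uj]_G, since P maps W-coordinates to G-coordinates.
Expressing u1 in G: u1 = f1 + 0·f2 + 2f3, so column 1 of P is (1, 0, 2).
Doing the same for each uj gives P = [[1, 0, 0], [0, 2, -1], [2, -2, -2]].

[[1, 0, 0], [0, 2, -1], [2, -2, -2]]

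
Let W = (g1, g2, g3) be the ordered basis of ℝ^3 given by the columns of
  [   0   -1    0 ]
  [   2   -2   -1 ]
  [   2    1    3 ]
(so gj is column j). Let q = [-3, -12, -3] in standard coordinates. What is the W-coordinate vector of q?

Write q = c_1 g1 + ... + c_3 g3 and solve for the c_i.
Solving this 3x3 system gives c = (-3, 3, 0).
Check: -3g1 + 3g2 + 0·g3 = [-3, -12, -3].

[-3, 3, 0]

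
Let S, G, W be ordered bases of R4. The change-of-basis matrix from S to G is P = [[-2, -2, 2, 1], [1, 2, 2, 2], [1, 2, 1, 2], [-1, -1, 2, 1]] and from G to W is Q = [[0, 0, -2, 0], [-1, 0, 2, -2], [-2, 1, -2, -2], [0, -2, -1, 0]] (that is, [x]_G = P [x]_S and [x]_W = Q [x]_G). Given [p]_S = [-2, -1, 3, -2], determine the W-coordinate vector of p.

First [p]_G = P [p]_S = [10, -2, -5, 7].
Then [p]_W = Q [p]_G = [10, -34, -26, 9].

[10, -34, -26, 9]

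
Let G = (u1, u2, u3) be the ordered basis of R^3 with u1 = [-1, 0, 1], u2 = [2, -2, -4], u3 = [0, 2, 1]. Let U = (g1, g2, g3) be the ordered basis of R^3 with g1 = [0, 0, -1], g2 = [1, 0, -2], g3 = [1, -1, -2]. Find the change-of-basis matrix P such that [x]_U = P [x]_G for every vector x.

Column j of P is [uj]_U, since P maps G-coordinates to U-coordinates.
Expressing u1 in U: u1 = g1 - g2 + 0·g3, so column 1 of P is [1, -1, 0].
Doing the same for each uj gives P = [[1, 0, -1], [-1, 0, 2], [0, 2, -2]].

[[1, 0, -1], [-1, 0, 2], [0, 2, -2]]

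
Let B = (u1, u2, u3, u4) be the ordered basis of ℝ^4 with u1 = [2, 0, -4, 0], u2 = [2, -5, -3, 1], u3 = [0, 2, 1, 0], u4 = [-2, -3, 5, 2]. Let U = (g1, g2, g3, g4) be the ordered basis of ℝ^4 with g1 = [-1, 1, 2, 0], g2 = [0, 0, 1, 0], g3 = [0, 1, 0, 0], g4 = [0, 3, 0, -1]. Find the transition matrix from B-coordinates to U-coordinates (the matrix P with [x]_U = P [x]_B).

Take x = uj: its B-coordinates are the j-th standard unit vector, so P e_j — column j of P — equals [uj]_U.
u1 = -2g1 + 0·g2 + 2g3 + 0·g4, giving column 1 = [-2, 0, 2, 0]; repeating for each j gives P = [[-2, -2, 0, 2], [0, 1, 1, 1], [2, 0, 2, 1], [0, -1, 0, -2]].

[[-2, -2, 0, 2], [0, 1, 1, 1], [2, 0, 2, 1], [0, -1, 0, -2]]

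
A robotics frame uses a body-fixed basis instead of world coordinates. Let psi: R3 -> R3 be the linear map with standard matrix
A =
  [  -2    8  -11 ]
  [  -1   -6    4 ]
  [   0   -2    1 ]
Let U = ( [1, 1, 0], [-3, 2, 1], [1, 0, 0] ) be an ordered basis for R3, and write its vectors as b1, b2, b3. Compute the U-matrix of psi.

Let P have columns b1, ..., b3. Then [psi]_U = P^(-1) A P.
Here det P = 1, so P^(-1) is integer; computing A P first and then P^(-1)(A P) gives [[-3, 1, -1], [-2, -3, 0], [3, 1, -1]].

[[-3, 1, -1], [-2, -3, 0], [3, 1, -1]]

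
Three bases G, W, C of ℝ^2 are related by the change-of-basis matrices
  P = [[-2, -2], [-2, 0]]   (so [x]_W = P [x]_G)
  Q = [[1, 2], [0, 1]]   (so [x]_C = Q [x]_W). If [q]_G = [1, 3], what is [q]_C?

First [q]_W = P [q]_G = [-8, -2].
Then [q]_C = Q [q]_W = [-12, -2].

[-12, -2]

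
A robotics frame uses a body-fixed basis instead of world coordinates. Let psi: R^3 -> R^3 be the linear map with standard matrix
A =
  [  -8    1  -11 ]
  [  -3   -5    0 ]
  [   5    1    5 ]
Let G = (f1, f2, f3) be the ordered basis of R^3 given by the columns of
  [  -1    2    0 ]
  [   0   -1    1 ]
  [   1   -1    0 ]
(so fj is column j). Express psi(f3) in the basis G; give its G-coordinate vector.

Column 3 of [psi]_G is the G-coordinate vector of psi(f3).
In standard coordinates psi(f3) = A f3 = (1, -5, 1).
Converting to G: (1, -5, 1) = 3f1 + 2f2 - 3f3, so the coordinate vector is (3, 2, -3).

(3, 2, -3)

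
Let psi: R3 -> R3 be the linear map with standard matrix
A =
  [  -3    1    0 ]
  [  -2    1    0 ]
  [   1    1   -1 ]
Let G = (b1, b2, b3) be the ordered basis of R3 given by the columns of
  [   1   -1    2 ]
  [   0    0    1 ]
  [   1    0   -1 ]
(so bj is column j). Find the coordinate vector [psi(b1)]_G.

<-2, -3, -2>

Compute psi(b1) = A b1 = <-3, -2, 0> in standard coordinates.
Then write this in G-coordinates: solve for y in y_1 b1 + ... + y_3 b3 = <-3, -2, 0>.
This gives y = <-2, -3, -2>, which is column 1 of [psi]_G.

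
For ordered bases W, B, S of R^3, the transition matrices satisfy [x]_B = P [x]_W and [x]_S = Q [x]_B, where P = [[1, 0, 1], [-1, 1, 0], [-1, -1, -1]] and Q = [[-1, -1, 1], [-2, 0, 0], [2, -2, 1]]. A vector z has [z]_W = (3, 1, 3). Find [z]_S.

(-11, -12, 9)

First [z]_B = P [z]_W = (6, -2, -7).
Then [z]_S = Q [z]_B = (-11, -12, 9).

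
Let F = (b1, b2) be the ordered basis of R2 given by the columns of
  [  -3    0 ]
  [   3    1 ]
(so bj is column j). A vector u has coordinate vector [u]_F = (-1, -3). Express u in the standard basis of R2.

The coordinates say u = -b1 - 3b2; adding the scaled basis vectors gives (3, -6).

(3, -6)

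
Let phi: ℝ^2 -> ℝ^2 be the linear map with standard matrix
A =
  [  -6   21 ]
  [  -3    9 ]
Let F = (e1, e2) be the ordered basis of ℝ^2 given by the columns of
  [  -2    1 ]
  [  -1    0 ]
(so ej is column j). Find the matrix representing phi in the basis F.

Let P have columns e1, e2. Then [phi]_F = P^(-1) A P.
Here det P = 1, so P^(-1) is integer; computing A P first and then P^(-1)(A P) gives [[3, 3], [-3, 0]].

[[3, 3], [-3, 0]]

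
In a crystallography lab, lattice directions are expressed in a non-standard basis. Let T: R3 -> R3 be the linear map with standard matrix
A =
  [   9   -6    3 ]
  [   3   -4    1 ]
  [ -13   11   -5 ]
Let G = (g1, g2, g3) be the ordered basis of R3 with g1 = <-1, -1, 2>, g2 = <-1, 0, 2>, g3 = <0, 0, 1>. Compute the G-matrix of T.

Let P have columns g1, ..., g3. Then [T]_G = P^(-1) A P.
Here det P = -1, so P^(-1) is integer; computing A P first and then P^(-1)(A P) gives [[-3, 1, -1], [0, 2, -2], [-2, -3, 1]].

[[-3, 1, -1], [0, 2, -2], [-2, -3, 1]]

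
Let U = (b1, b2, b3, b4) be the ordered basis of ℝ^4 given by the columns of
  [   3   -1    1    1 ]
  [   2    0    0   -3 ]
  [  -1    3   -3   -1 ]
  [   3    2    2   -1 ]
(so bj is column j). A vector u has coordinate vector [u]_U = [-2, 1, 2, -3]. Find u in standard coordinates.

u = M [u]_U, where M has columns b1, ..., b4.
Carrying out the matrix-vector product, u = [-8, 5, 2, 3].

[-8, 5, 2, 3]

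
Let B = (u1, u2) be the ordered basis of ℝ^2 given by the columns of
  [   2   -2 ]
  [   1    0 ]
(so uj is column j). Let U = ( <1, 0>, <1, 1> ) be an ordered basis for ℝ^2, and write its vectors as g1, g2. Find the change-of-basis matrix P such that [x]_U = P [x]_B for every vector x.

Let M have columns uj and N have columns gj. Then for every x, N [x]_U = x = M [x]_B, so P = N^(-1) M.
Since det N = 1, N^(-1) has integer entries; multiplying gives P = [[1, -2], [1, 0]].

[[1, -2], [1, 0]]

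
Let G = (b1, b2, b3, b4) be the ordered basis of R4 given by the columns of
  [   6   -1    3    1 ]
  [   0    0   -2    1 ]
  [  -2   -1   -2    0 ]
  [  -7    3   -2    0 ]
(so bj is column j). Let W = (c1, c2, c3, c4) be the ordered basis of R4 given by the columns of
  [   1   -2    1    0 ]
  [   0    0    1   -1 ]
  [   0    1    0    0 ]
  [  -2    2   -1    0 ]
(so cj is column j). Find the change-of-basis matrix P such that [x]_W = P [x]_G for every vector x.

Let M have columns bj and N have columns cj. Then for every x, N [x]_W = x = M [x]_G, so P = N^(-1) M.
Since det N = -1, N^(-1) has integer entries; multiplying gives P = [[1, -2, -1, -1], [-2, -1, -2, 0], [1, -1, 0, 2], [1, -1, 2, 1]].

[[1, -2, -1, -1], [-2, -1, -2, 0], [1, -1, 0, 2], [1, -1, 2, 1]]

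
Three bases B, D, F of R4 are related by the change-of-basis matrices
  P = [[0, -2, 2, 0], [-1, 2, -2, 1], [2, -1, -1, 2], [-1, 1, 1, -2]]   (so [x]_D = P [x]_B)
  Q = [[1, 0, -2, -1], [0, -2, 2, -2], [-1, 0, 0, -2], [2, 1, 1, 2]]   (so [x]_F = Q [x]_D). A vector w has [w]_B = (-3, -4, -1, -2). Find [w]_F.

(14, -4, -10, 6)

Apply P to get D-coordinates (6, -5, -5, 2), then Q to get F-coordinates.
The result is [w]_F = (14, -4, -10, 6).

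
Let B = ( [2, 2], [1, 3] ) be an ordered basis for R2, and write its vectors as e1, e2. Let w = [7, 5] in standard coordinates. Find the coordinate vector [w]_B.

[4, -1]

[w]_B is the unique c with M c = w, where M has columns e1, e2.
System: 2c_1 + c_2 = 7, 2c_1 + 3c_2 = 5; solving gives c_1 = 4, c_2 = -1.
Check: 4e1 - e2 = [7, 5].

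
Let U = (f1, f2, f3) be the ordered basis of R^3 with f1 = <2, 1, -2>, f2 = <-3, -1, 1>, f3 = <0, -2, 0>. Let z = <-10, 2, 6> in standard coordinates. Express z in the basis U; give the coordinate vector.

[z]_U is the unique c with M c = z, where M has columns f1, ..., f3.
Row-reducing the augmented matrix [M | z] gives c = (-2, 2, -3).
Check: -2f1 + 2f2 - 3f3 = <-10, 2, 6>.

<-2, 2, -3>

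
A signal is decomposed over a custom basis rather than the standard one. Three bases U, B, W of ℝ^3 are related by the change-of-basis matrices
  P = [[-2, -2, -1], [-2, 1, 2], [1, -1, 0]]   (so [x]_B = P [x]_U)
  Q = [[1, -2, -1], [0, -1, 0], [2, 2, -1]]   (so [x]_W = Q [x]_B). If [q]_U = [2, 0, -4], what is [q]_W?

Composing the changes, [q]_W = Q P [q]_U.
Q P = [[1, -3, -5], [2, -1, -2], [-9, -1, 2]]; applying this to [2, 0, -4] gives [22, 12, -26].

[22, 12, -26]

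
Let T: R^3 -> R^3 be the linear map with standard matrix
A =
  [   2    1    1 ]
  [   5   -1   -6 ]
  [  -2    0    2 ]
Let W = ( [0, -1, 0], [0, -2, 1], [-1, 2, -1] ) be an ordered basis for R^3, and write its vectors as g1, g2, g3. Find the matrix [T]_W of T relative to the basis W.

With P the matrix whose columns are g1, ..., g3, [T]_W = P^(-1) A P.
Column by column: T(g1) = A g1 = [-1, 1, 0]; its W-coordinates [-1, 1, 1] give column 1.
Continuing for each basis vector yields [T]_W = [[-1, 0, 1], [1, 3, 1], [1, 1, 1]].

[[-1, 0, 1], [1, 3, 1], [1, 1, 1]]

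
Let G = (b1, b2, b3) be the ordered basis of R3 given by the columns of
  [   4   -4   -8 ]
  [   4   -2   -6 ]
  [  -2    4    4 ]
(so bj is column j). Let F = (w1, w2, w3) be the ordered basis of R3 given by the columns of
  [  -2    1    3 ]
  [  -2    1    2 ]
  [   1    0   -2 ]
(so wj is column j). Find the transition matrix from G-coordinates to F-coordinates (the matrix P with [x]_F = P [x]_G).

Take x = bj: its G-coordinates are the j-th standard unit vector, so P e_j — column j of P — equals [bj]_F.
b1 = -2w1 + 0·w2 + 0·w3, giving column 1 = (-2, 0, 0); repeating for each j gives P = [[-2, 0, 0], [0, 2, -2], [0, -2, -2]].

[[-2, 0, 0], [0, 2, -2], [0, -2, -2]]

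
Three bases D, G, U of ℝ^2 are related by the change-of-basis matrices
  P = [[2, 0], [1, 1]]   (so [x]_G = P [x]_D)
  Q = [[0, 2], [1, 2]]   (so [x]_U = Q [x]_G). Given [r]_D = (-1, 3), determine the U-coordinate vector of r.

(4, 2)

Composing the changes, [r]_U = Q P [r]_D.
Q P = [[2, 2], [4, 2]]; applying this to (-1, 3) gives (4, 2).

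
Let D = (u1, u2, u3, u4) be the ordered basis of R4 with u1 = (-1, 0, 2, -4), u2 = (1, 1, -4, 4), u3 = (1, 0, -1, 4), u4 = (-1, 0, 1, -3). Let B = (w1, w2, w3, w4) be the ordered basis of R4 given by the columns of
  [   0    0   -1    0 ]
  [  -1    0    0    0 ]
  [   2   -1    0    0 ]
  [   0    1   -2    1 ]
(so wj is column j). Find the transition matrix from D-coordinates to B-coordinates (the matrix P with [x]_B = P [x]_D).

Take x = uj: its D-coordinates are the j-th standard unit vector, so P e_j — column j of P — equals [uj]_B.
u1 = 0·w1 - 2w2 + w3 + 0·w4, giving column 1 = (0, -2, 1, 0); repeating for each j gives P = [[0, -1, 0, 0], [-2, 2, 1, -1], [1, -1, -1, 1], [0, 0, 1, 0]].

[[0, -1, 0, 0], [-2, 2, 1, -1], [1, -1, -1, 1], [0, 0, 1, 0]]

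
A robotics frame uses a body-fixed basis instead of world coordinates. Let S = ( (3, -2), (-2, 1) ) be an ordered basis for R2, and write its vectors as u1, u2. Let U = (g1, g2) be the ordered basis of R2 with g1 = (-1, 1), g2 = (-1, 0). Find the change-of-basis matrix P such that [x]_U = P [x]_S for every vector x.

[[-2, 1], [-1, 1]]

Take x = uj: its S-coordinates are the j-th standard unit vector, so P e_j — column j of P — equals [uj]_U.
u1 = -2g1 - g2, giving column 1 = (-2, -1); repeating for each j gives P = [[-2, 1], [-1, 1]].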